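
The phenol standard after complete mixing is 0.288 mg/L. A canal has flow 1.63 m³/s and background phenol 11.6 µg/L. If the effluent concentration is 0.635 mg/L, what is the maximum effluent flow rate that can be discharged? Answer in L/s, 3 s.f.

1300 L/s

11.6 µg/L = 0.0116 mg/L.
Mass balance at complete mixing: C_std·(Q_w + Q_r) = Q_w·C_e + Q_r·C_b.
Rearranging, Q_w = Q_r·(C_std − C_b)/(C_e − C_std) = 1.63·(0.288 − 0.0116) / (0.635 − 0.288) = 1.298 m³/s.
= 1298 L/s.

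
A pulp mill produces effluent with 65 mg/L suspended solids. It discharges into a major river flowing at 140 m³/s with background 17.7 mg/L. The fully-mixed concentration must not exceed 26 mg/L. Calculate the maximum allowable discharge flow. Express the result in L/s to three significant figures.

Mass balance at complete mixing: C_std·(Q_w + Q_r) = Q_w·C_e + Q_r·C_b.
Rearranging, Q_w = Q_r·(C_std − C_b)/(C_e − C_std) = 140·(26 − 17.7) / (65 − 26) = 29.79 m³/s.
= 2.979e+04 L/s.

29800 L/s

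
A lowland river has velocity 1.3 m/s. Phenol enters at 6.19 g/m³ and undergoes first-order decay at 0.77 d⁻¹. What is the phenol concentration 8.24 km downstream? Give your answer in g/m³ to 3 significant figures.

5.85 g/m³

Travel time t = 8.24 km / 1.3 m/s = 8240/1.3 = 6338 s = 0.07336 d.
First-order decay: C = 6.19·exp(−0.77·0.07336) = 6.19·0.9451 = 5.85 g/m³.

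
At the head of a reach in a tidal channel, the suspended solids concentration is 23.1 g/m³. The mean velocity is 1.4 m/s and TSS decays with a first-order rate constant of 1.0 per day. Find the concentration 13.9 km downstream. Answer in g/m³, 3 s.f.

Travel time t = 13.9 km / 1.4 m/s = 1.39e+04/1.4 = 9929 s = 0.1149 d.
First-order decay: C = 23.1·exp(−1.0·0.1149) = 23.1·0.8914 = 20.59 g/m³.

20.6 g/m³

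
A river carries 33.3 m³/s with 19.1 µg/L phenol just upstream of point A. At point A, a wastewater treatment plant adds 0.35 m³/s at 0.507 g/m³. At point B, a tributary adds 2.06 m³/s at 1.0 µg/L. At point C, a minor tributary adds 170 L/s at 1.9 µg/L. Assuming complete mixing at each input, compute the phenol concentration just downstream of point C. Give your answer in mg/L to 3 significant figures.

19.1 µg/L = 0.0191 mg/L.
After input A: C = (33.3·0.0191 + 0.35·0.507) / 33.65 = 0.02417 mg/L.
1.0 µg/L = 0.001 mg/L.
After input B: C = (33.65·0.02417 + 2.06·0.001) / 35.71 = 0.02284 mg/L.
170 L/s = 0.17 m³/s.
1.9 µg/L = 0.0019 mg/L.
After input C: C = (35.71·0.02284 + 0.17·0.0019) / 35.88 = 0.02274 mg/L.

0.0227 mg/L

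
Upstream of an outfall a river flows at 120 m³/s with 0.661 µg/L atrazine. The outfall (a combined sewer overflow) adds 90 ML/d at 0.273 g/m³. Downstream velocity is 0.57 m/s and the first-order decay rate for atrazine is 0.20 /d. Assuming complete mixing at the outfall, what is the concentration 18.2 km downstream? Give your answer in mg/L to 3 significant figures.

90 ML/d = 1.042 m³/s.
0.661 µg/L = 0.000661 mg/L.
After complete mixing, C₀ = (1.042·0.273 + 120·0.000661) / 121 = 0.003005 mg/L.
Travel time t = 1.82e+04 m / 0.57 m/s = 3.193e+04 s = 0.3696 d.
C = 0.003005·exp(−0.20·0.3696) = 0.003005·0.9288 = 0.002791 mg/L.

0.00279 mg/L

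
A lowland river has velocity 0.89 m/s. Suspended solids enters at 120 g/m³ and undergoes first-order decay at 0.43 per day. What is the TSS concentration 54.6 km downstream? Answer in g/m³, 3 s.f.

Travel time t = 54.6 km / 0.89 m/s = 5.46e+04/0.89 = 6.135e+04 s = 0.71 d.
First-order decay: C = 120·exp(−0.43·0.71) = 120·0.7369 = 88.43 g/m³.

88.4 g/m³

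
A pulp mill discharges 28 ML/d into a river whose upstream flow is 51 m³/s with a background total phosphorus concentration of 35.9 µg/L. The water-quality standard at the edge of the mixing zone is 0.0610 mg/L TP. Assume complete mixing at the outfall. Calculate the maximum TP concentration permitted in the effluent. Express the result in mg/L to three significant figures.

4.01 mg/L

28 ML/d = 0.3241 m³/s.
35.9 µg/L = 0.0359 mg/L.
Mass balance: 0.061·51.32 = 0.3241·Cₑ + 51·0.0359.
Cₑ = (3.131 − 1.831) / 0.3241 = 4.011 mg/L.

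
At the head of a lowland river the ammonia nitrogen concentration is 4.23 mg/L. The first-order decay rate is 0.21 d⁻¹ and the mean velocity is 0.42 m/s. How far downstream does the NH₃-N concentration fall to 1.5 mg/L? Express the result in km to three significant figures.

From C = C₀·e^(−kt), t = ln(C₀/C)/k = ln(4.23/1.5)/0.21 = 1.037/0.21 = 4.937 d.
Distance = v·t = 0.42 m/s × 4.265e+05 s = 1.791e+05 m = 179.1 km.

179 km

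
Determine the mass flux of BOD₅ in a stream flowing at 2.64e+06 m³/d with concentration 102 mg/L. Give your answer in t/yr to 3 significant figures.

98400 t/yr

2.64e+06 m³/d = 30.56 m³/s.
Mass flux = Q·C = 30.56 m³/s × 102 g/m³ = 3117 g/s.
= 3117 g/s × 31.56 = 9.835e+04 t/yr.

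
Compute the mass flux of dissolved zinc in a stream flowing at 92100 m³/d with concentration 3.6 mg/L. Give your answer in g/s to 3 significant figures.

3.84 g/s

92100 m³/d = 1.066 m³/s.
Mass flux = Q·C = 1.066 m³/s × 3.6 g/m³ = 3.837 g/s.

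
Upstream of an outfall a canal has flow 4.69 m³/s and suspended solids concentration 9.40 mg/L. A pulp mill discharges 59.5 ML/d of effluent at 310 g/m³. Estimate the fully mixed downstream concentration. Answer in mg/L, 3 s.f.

47.9 mg/L

59.5 ML/d = 0.6887 m³/s.
Conservation of mass across the mixing zone: C = (0.6887·310 + 4.69·9.4) / (0.6887 + 4.69) = 257.6/5.379 = 47.89 mg/L.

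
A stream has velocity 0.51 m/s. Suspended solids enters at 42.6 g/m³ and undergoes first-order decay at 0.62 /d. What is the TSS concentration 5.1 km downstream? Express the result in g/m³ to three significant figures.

39.7 g/m³

Travel time t = 5.1 km / 0.51 m/s = 5100/0.51 = 1e+04 s = 0.1157 d.
First-order decay: C = 42.6·exp(−0.62·0.1157) = 42.6·0.9308 = 39.65 g/m³.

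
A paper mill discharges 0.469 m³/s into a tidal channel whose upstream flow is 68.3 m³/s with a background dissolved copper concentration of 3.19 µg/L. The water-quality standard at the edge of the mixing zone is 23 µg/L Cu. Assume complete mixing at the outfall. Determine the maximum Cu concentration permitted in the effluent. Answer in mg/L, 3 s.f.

3.19 µg/L = 0.00319 mg/L.
23 µg/L = 0.023 mg/L.
Mass balance: 0.023·68.77 = 0.469·Cₑ + 68.3·0.00319.
Cₑ = (1.582 − 0.2179) / 0.469 = 2.908 mg/L.

2.91 mg/L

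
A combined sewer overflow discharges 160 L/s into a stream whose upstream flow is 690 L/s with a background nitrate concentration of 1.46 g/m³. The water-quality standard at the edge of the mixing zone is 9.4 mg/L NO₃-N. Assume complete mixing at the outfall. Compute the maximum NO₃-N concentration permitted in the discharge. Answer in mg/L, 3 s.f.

43.6 mg/L

160 L/s = 0.16 m³/s.
690 L/s = 0.69 m³/s.
Mass balance: 9.4·0.85 = 0.16·Cₑ + 0.69·1.46.
Cₑ = (7.99 − 1.007) / 0.16 = 43.64 mg/L.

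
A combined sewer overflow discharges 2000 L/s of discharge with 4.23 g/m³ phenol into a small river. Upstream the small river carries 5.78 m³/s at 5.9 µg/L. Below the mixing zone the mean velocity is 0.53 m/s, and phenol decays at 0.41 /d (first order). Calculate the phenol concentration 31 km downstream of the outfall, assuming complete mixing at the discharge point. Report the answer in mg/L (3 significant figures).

0.827 mg/L

2000 L/s = 2 m³/s.
5.9 µg/L = 0.0059 mg/L.
After complete mixing, C₀ = (2·4.23 + 5.78·0.0059) / 7.78 = 1.092 mg/L.
Travel time t = 3.1e+04 m / 0.53 m/s = 5.849e+04 s = 0.677 d.
C = 1.092·exp(−0.41·0.677) = 1.092·0.7576 = 0.8272 mg/L.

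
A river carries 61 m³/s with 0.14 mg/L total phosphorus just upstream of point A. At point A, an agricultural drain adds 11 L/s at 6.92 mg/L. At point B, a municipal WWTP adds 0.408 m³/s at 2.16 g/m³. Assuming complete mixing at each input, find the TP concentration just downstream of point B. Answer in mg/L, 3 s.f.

0.155 mg/L

11 L/s = 0.011 m³/s.
After input A: C = (61·0.14 + 0.011·6.92) / 61.01 = 0.1412 mg/L.
After input B: C = (61.01·0.1412 + 0.408·2.16) / 61.42 = 0.1546 mg/L.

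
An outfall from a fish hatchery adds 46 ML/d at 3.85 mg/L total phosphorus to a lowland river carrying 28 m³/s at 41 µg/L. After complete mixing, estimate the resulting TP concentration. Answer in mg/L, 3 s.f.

0.112 mg/L

46 ML/d = 0.5324 m³/s.
41 µg/L = 0.041 mg/L.
Conservation of mass across the mixing zone: C = (0.5324·3.85 + 28·0.041) / (0.5324 + 28) = 3.198/28.53 = 0.1121 mg/L.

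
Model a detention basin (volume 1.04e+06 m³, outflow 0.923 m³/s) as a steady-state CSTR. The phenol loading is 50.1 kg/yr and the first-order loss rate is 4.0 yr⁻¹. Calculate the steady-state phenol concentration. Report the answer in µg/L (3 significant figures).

Outflow Q = 0.923 m³/s × 3.156e+07 s/yr = 2.913e+07 m³/yr.
Steady-state CSTR mass balance: W = Q·C + k·V·C, so C = W/(Q + kV).
Q + kV = 2.913e+07 + 4.0·1.04e+06 = 3.329e+07 m³/yr.
C = 50.1/3.329e+07 = 1.505e-06 kg/m³ = 0.001505 mg/L = 1.505 µg/L.

1.51 µg/L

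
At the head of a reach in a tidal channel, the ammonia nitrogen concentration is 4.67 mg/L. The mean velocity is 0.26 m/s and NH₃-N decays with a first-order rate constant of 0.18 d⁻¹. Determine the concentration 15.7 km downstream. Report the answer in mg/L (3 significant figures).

Travel time t = 15.7 km / 0.26 m/s = 1.57e+04/0.26 = 6.038e+04 s = 0.6989 d.
First-order decay: C = 4.67·exp(−0.18·0.6989) = 4.67·0.8818 = 4.118 mg/L.

4.12 mg/L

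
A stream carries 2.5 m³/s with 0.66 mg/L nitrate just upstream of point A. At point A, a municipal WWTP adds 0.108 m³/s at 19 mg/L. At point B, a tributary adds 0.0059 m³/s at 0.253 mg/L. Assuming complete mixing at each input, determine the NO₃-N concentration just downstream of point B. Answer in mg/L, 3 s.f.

1.42 mg/L

After input A: C = (2.5·0.66 + 0.108·19) / 2.608 = 1.419 mg/L.
After input B: C = (2.608·1.419 + 0.0059·0.253) / 2.614 = 1.417 mg/L.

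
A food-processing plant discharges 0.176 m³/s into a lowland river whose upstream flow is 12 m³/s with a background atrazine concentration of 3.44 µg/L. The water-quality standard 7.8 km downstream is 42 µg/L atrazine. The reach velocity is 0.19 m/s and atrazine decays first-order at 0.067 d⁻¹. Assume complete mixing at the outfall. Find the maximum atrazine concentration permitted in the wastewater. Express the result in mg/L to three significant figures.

2.77 mg/L

3.44 µg/L = 0.00344 mg/L.
42 µg/L = 0.042 mg/L.
Travel time to the compliance point: t = 7800/0.19 = 4.105e+04 s = 0.4751 d; decay factor exp(−0.067·0.4751) = 0.9687.
So the concentration just after mixing may be at most 0.042/0.9687 = 0.04336 mg/L.
Mass balance: 0.04336·12.18 = 0.176·Cₑ + 12·0.00344.
Cₑ = (0.5279 − 0.04128) / 0.176 = 2.765 mg/L.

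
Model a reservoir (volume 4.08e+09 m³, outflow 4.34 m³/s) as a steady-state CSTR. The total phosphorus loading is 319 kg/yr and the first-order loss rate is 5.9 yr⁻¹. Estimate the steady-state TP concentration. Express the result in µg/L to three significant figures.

Outflow Q = 4.34 m³/s × 3.156e+07 s/yr = 1.37e+08 m³/yr.
Steady-state CSTR mass balance: W = Q·C + k·V·C, so C = W/(Q + kV).
Q + kV = 1.37e+08 + 5.9·4.08e+09 = 2.421e+10 m³/yr.
C = 319/2.421e+10 = 1.318e-08 kg/m³ = 1.318e-05 mg/L = 0.01318 µg/L.

0.0132 µg/L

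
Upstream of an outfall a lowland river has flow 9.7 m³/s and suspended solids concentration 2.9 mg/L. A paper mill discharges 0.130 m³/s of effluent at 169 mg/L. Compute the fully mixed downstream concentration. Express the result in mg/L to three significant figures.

5.10 mg/L

Flow-weighted mixing gives C = (0.13·169 + 9.7·2.9) / (0.13 + 9.7) = 50.1/9.83 = 5.097 mg/L.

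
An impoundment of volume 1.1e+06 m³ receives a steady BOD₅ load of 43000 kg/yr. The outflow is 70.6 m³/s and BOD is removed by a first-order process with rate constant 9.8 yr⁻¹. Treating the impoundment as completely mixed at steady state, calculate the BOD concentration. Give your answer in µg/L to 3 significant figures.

Outflow Q = 70.6 m³/s × 3.156e+07 s/yr = 2.228e+09 m³/yr.
Steady-state CSTR mass balance: W = Q·C + k·V·C, so C = W/(Q + kV).
Q + kV = 2.228e+09 + 9.8·1.1e+06 = 2.239e+09 m³/yr.
C = 43000/2.239e+09 = 1.921e-05 kg/m³ = 0.01921 mg/L = 19.21 µg/L.

19.2 µg/L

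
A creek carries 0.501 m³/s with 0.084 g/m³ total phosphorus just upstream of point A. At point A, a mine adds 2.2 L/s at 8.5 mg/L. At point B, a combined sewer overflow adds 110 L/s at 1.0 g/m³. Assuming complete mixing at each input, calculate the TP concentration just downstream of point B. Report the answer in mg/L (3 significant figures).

0.279 mg/L

2.2 L/s = 0.0022 m³/s.
After input A: C = (0.501·0.084 + 0.0022·8.5) / 0.5032 = 0.1208 mg/L.
110 L/s = 0.11 m³/s.
After input B: C = (0.5032·0.1208 + 0.11·1) / 0.6132 = 0.2785 mg/L.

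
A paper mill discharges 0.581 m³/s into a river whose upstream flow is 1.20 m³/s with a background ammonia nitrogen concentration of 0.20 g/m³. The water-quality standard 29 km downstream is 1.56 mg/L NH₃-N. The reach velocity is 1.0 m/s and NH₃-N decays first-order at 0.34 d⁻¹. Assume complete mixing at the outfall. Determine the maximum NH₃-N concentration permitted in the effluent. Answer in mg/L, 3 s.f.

Travel time to the compliance point: t = 2.9e+04/1.0 = 2.9e+04 s = 0.3356 d; decay factor exp(−0.34·0.3356) = 0.8922.
So the concentration just after mixing may be at most 1.56/0.8922 = 1.749 mg/L.
Mass balance: 1.749·1.781 = 0.581·Cₑ + 1.2·0.2.
Cₑ = (3.114 − 0.24) / 0.581 = 4.947 mg/L.

4.95 mg/L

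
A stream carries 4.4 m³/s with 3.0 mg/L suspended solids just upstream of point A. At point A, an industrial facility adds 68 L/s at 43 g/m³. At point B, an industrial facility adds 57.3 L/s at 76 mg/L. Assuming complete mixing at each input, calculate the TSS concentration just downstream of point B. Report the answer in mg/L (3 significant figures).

68 L/s = 0.068 m³/s.
After input A: C = (4.4·3 + 0.068·43) / 4.468 = 3.609 mg/L.
57.3 L/s = 0.0573 m³/s.
After input B: C = (4.468·3.609 + 0.0573·76) / 4.525 = 4.525 mg/L.

4.53 mg/L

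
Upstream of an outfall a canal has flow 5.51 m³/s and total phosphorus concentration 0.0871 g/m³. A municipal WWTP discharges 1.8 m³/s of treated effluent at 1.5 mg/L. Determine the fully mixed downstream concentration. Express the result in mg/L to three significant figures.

0.435 mg/L

By mass balance at complete mixing, C = (1.8·1.5 + 5.51·0.0871) / (1.8 + 5.51) = 3.18/7.31 = 0.435 mg/L.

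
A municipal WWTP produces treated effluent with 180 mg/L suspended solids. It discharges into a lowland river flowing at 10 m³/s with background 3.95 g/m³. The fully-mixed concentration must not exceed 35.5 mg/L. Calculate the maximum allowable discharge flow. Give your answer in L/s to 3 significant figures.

2180 L/s

Mass balance at complete mixing: C_std·(Q_w + Q_r) = Q_w·C_e + Q_r·C_b.
Rearranging, Q_w = Q_r·(C_std − C_b)/(C_e − C_std) = 10·(35.5 − 3.95) / (180 − 35.5) = 2.183 m³/s.
= 2183 L/s.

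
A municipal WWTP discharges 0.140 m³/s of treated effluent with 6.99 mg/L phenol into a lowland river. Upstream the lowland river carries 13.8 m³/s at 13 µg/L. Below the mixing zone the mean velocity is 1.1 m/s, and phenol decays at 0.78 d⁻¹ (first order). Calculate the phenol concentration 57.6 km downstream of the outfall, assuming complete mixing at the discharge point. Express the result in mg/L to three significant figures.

13 µg/L = 0.013 mg/L.
After complete mixing, C₀ = (0.14·6.99 + 13.8·0.013) / 13.94 = 0.08307 mg/L.
Travel time t = 5.76e+04 m / 1.1 m/s = 5.236e+04 s = 0.6061 d.
C = 0.08307·exp(−0.78·0.6061) = 0.08307·0.6233 = 0.05178 mg/L.

0.0518 mg/L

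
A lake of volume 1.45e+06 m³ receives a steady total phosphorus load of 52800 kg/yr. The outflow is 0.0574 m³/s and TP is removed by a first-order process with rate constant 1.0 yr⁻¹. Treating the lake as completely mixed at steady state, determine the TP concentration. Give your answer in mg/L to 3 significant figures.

Outflow Q = 0.0574 m³/s × 3.156e+07 s/yr = 1.811e+06 m³/yr.
Steady-state CSTR mass balance: W = Q·C + k·V·C, so C = W/(Q + kV).
Q + kV = 1.811e+06 + 1.0·1.45e+06 = 3.261e+06 m³/yr.
C = 52800/3.261e+06 = 0.01619 kg/m³ = 16.19 mg/L.

16.2 mg/L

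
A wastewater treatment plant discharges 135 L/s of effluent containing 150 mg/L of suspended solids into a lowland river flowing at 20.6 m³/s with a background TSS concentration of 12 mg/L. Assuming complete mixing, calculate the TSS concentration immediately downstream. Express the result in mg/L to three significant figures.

12.9 mg/L

135 L/s = 0.135 m³/s.
By mass balance at complete mixing, C = (0.135·150 + 20.6·12) / (0.135 + 20.6) = 267.5/20.74 = 12.9 mg/L.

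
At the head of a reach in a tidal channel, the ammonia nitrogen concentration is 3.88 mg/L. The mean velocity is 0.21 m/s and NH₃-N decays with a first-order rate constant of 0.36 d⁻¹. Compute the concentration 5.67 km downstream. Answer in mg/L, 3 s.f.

Travel time t = 5.67 km / 0.21 m/s = 5670/0.21 = 2.7e+04 s = 0.3125 d.
First-order decay: C = 3.88·exp(−0.36·0.3125) = 3.88·0.8936 = 3.467 mg/L.

3.47 mg/L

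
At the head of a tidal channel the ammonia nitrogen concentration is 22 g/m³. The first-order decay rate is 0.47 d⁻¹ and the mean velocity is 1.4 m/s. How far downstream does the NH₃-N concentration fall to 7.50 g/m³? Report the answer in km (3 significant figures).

277 km

From C = C₀·e^(−kt), t = ln(C₀/C)/k = ln(22/7.50)/0.47 = 1.076/0.47 = 2.29 d.
Distance = v·t = 1.4 m/s × 1.978e+05 s = 2.77e+05 m = 277 km.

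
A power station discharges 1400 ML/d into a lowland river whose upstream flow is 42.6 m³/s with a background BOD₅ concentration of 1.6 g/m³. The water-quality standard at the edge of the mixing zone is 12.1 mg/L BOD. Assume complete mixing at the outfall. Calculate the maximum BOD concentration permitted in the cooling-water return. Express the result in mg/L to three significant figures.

39.7 mg/L

1400 ML/d = 16.2 m³/s.
Mass balance: 12.1·58.8 = 16.2·Cₑ + 42.6·1.6.
Cₑ = (711.5 − 68.16) / 16.2 = 39.7 mg/L.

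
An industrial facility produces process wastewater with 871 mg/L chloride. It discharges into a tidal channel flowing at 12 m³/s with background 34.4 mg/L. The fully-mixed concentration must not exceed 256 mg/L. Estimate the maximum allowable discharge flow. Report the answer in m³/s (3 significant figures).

Mass balance at complete mixing: C_std·(Q_w + Q_r) = Q_w·C_e + Q_r·C_b.
Rearranging, Q_w = Q_r·(C_std − C_b)/(C_e − C_std) = 12·(256 − 34.4) / (871 − 256) = 4.324 m³/s.

4.32 m³/s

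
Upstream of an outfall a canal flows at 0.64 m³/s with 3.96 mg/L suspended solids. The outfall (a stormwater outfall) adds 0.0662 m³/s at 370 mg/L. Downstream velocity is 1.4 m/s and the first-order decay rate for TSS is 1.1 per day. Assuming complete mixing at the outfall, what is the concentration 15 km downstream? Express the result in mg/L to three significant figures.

After complete mixing, C₀ = (0.0662·370 + 0.64·3.96) / 0.7062 = 38.27 mg/L.
Travel time t = 1.5e+04 m / 1.4 m/s = 1.071e+04 s = 0.124 d.
C = 38.27·exp(−1.1·0.124) = 38.27·0.8725 = 33.39 mg/L.

33.4 mg/L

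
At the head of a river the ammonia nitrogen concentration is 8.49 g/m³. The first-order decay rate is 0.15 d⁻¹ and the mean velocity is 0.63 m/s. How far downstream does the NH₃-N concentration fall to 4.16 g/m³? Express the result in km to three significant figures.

From C = C₀·e^(−kt), t = ln(C₀/C)/k = ln(8.49/4.16)/0.15 = 0.7134/0.15 = 4.756 d.
Distance = v·t = 0.63 m/s × 4.109e+05 s = 2.589e+05 m = 258.9 km.

259 km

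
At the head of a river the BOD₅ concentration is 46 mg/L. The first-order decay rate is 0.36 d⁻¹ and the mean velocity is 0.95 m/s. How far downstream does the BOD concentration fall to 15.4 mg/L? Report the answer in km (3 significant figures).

249 km

From C = C₀·e^(−kt), t = ln(C₀/C)/k = ln(46/15.4)/0.36 = 1.094/0.36 = 3.04 d.
Distance = v·t = 0.95 m/s × 2.626e+05 s = 2.495e+05 m = 249.5 km.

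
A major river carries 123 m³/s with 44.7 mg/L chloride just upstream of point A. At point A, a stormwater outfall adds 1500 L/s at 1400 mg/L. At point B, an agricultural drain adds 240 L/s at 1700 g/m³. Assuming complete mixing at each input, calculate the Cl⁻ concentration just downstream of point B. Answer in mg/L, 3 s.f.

1500 L/s = 1.5 m³/s.
After input A: C = (123·44.7 + 1.5·1400) / 124.5 = 61.03 mg/L.
240 L/s = 0.24 m³/s.
After input B: C = (124.5·61.03 + 0.24·1700) / 124.7 = 64.18 mg/L.

64.2 mg/L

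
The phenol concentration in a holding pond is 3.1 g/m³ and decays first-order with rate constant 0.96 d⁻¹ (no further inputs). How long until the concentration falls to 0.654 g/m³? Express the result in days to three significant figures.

1.62 d

t = ln(C₀/C)/k = ln(3.1/0.654)/0.96 = 1.556/0.96 = 1.621 d.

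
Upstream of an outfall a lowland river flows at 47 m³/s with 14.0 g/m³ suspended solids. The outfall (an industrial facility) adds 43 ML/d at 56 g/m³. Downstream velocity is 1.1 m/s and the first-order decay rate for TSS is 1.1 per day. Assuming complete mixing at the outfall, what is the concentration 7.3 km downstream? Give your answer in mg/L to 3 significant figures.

43 ML/d = 0.4977 m³/s.
After complete mixing, C₀ = (0.4977·56 + 47·14) / 47.5 = 14.44 mg/L.
Travel time t = 7300 m / 1.1 m/s = 6636 s = 0.07681 d.
C = 14.44·exp(−1.1·0.07681) = 14.44·0.919 = 13.27 mg/L.

13.3 mg/L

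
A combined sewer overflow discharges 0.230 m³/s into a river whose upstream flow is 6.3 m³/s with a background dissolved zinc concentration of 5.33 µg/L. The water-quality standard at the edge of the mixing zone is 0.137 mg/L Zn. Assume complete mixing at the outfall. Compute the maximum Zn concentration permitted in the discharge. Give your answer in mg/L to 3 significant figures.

3.74 mg/L

5.33 µg/L = 0.00533 mg/L.
Mass balance: 0.137·6.53 = 0.23·Cₑ + 6.3·0.00533.
Cₑ = (0.8946 − 0.03358) / 0.23 = 3.744 mg/L.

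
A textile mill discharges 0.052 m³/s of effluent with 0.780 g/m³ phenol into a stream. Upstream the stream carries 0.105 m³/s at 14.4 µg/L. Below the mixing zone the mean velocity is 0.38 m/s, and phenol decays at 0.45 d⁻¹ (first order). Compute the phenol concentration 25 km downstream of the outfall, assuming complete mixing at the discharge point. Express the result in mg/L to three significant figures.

0.190 mg/L

14.4 µg/L = 0.0144 mg/L.
After complete mixing, C₀ = (0.052·0.78 + 0.105·0.0144) / 0.157 = 0.268 mg/L.
Travel time t = 2.5e+04 m / 0.38 m/s = 6.579e+04 s = 0.7615 d.
C = 0.268·exp(−0.45·0.7615) = 0.268·0.7099 = 0.1902 mg/L.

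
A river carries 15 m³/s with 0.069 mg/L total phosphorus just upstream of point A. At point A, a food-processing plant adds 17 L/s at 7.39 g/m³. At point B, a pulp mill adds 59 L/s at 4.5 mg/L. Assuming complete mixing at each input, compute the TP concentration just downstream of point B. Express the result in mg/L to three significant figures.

0.0946 mg/L

17 L/s = 0.017 m³/s.
After input A: C = (15·0.069 + 0.017·7.39) / 15.02 = 0.07729 mg/L.
59 L/s = 0.059 m³/s.
After input B: C = (15.02·0.07729 + 0.059·4.5) / 15.08 = 0.0946 mg/L.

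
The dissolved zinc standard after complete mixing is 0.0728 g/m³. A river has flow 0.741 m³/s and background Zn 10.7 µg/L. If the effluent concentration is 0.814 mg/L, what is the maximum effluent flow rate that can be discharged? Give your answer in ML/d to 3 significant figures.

5.36 ML/d

10.7 µg/L = 0.0107 mg/L.
Mass balance at complete mixing: C_std·(Q_w + Q_r) = Q_w·C_e + Q_r·C_b.
Rearranging, Q_w = Q_r·(C_std − C_b)/(C_e − C_std) = 0.741·(0.0728 − 0.0107) / (0.814 − 0.0728) = 0.06208 m³/s.
= 5.364 ML/d.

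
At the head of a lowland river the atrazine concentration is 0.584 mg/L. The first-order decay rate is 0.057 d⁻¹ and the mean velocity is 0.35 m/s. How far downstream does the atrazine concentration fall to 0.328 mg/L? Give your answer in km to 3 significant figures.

306 km

From C = C₀·e^(−kt), t = ln(C₀/C)/k = ln(0.584/0.328)/0.057 = 0.5769/0.057 = 10.12 d.
Distance = v·t = 0.35 m/s × 8.744e+05 s = 3.061e+05 m = 306.1 km.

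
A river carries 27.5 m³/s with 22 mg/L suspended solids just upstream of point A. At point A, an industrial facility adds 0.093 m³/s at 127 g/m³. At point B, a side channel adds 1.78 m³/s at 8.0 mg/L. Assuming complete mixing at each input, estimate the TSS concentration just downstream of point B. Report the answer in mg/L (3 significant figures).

21.5 mg/L

After input A: C = (27.5·22 + 0.093·127) / 27.59 = 22.35 mg/L.
After input B: C = (27.59·22.35 + 1.78·8) / 29.37 = 21.48 mg/L.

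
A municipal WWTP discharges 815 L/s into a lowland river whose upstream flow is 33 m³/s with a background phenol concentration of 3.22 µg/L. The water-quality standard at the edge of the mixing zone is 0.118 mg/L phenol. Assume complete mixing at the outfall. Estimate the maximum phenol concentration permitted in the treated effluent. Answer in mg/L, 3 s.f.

815 L/s = 0.815 m³/s.
3.22 µg/L = 0.00322 mg/L.
Mass balance: 0.118·33.81 = 0.815·Cₑ + 33·0.00322.
Cₑ = (3.99 − 0.1063) / 0.815 = 4.766 mg/L.

4.77 mg/L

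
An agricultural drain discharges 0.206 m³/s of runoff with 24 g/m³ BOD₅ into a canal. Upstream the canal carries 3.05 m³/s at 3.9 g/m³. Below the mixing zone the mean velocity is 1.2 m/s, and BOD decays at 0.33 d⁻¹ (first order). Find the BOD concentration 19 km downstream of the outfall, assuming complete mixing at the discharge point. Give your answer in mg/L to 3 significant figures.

4.87 mg/L

After complete mixing, C₀ = (0.206·24 + 3.05·3.9) / 3.256 = 5.172 mg/L.
Travel time t = 1.9e+04 m / 1.2 m/s = 1.583e+04 s = 0.1833 d.
C = 5.172·exp(−0.33·0.1833) = 5.172·0.9413 = 4.868 mg/L.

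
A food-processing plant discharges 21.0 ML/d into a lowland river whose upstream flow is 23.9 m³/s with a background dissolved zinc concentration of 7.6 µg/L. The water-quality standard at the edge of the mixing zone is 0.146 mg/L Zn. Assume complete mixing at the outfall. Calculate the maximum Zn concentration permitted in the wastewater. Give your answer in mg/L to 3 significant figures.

13.8 mg/L

21.0 ML/d = 0.2431 m³/s.
7.6 µg/L = 0.0076 mg/L.
Mass balance: 0.146·24.14 = 0.2431·Cₑ + 23.9·0.0076.
Cₑ = (3.525 − 0.1816) / 0.2431 = 13.76 mg/L.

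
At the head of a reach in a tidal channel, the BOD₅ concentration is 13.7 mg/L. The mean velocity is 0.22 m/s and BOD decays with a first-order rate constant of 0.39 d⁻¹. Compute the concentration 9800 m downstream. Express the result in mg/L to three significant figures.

Travel time t = 9800 m / 0.22 m/s = 9800/0.22 = 4.455e+04 s = 0.5156 d.
First-order decay: C = 13.7·exp(−0.39·0.5156) = 13.7·0.8179 = 11.2 mg/L.

11.2 mg/L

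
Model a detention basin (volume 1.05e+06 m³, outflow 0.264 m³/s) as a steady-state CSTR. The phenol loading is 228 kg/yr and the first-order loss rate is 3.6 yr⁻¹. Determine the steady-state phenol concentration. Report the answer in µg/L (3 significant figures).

18.8 µg/L

Outflow Q = 0.264 m³/s × 3.156e+07 s/yr = 8.331e+06 m³/yr.
Steady-state CSTR mass balance: W = Q·C + k·V·C, so C = W/(Q + kV).
Q + kV = 8.331e+06 + 3.6·1.05e+06 = 1.211e+07 m³/yr.
C = 228/1.211e+07 = 1.883e-05 kg/m³ = 0.01883 mg/L = 18.83 µg/L.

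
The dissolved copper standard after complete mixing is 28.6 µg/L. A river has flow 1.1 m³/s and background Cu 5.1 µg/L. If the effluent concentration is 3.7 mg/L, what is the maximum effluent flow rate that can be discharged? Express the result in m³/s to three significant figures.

5.1 µg/L = 0.0051 mg/L.
28.6 µg/L = 0.0286 mg/L.
Mass balance at complete mixing: C_std·(Q_w + Q_r) = Q_w·C_e + Q_r·C_b.
Rearranging, Q_w = Q_r·(C_std − C_b)/(C_e − C_std) = 1.1·(0.0286 − 0.0051) / (3.7 − 0.0286) = 0.007041 m³/s.

0.00704 m³/s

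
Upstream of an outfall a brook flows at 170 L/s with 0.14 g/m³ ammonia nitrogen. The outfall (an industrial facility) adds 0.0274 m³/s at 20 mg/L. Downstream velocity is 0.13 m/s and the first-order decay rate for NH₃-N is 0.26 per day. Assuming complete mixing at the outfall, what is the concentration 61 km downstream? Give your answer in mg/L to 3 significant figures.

0.706 mg/L

170 L/s = 0.17 m³/s.
After complete mixing, C₀ = (0.0274·20 + 0.17·0.14) / 0.1974 = 2.897 mg/L.
Travel time t = 6.1e+04 m / 0.13 m/s = 4.692e+05 s = 5.431 d.
C = 2.897·exp(−0.26·5.431) = 2.897·0.2436 = 0.7058 mg/L.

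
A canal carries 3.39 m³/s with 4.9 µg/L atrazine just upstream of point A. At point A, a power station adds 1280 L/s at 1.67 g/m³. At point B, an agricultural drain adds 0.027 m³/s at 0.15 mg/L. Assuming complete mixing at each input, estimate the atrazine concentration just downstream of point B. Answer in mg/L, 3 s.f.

4.9 µg/L = 0.0049 mg/L.
1280 L/s = 1.28 m³/s.
After input A: C = (3.39·0.0049 + 1.28·1.67) / 4.67 = 0.4613 mg/L.
After input B: C = (4.67·0.4613 + 0.027·0.15) / 4.697 = 0.4595 mg/L.

0.459 mg/L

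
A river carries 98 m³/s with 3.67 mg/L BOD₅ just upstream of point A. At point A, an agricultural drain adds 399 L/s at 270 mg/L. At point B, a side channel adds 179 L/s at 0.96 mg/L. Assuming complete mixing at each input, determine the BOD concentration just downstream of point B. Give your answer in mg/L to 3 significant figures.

4.74 mg/L

399 L/s = 0.399 m³/s.
After input A: C = (98·3.67 + 0.399·270) / 98.4 = 4.75 mg/L.
179 L/s = 0.179 m³/s.
After input B: C = (98.4·4.75 + 0.179·0.96) / 98.58 = 4.743 mg/L.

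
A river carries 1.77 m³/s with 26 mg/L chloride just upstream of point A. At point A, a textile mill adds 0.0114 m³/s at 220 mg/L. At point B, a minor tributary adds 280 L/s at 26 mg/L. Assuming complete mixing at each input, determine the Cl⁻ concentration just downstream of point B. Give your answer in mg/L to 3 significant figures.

After input A: C = (1.77·26 + 0.0114·220) / 1.781 = 27.24 mg/L.
280 L/s = 0.28 m³/s.
After input B: C = (1.781·27.24 + 0.28·26) / 2.061 = 27.07 mg/L.

27.1 mg/L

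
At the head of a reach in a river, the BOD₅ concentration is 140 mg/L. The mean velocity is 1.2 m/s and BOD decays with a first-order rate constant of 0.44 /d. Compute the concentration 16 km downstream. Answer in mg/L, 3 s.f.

131 mg/L

Travel time t = 16 km / 1.2 m/s = 1.6e+04/1.2 = 1.333e+04 s = 0.1543 d.
First-order decay: C = 140·exp(−0.44·0.1543) = 140·0.9344 = 130.8 mg/L.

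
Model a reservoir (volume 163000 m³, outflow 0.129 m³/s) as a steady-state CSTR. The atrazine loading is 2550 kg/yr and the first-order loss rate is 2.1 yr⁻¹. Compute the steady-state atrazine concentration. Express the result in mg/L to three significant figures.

Outflow Q = 0.129 m³/s × 3.156e+07 s/yr = 4.071e+06 m³/yr.
Steady-state CSTR mass balance: W = Q·C + k·V·C, so C = W/(Q + kV).
Q + kV = 4.071e+06 + 2.1·163000 = 4.413e+06 m³/yr.
C = 2550/4.413e+06 = 0.0005778 kg/m³ = 0.5778 mg/L.

0.578 mg/L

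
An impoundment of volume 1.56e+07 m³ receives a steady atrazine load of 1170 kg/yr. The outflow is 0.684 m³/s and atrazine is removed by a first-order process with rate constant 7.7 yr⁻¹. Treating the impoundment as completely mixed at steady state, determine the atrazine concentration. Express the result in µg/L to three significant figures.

Outflow Q = 0.684 m³/s × 3.156e+07 s/yr = 2.159e+07 m³/yr.
Steady-state CSTR mass balance: W = Q·C + k·V·C, so C = W/(Q + kV).
Q + kV = 2.159e+07 + 7.7·1.56e+07 = 1.417e+08 m³/yr.
C = 1170/1.417e+08 = 8.257e-06 kg/m³ = 0.008257 mg/L = 8.257 µg/L.

8.26 µg/L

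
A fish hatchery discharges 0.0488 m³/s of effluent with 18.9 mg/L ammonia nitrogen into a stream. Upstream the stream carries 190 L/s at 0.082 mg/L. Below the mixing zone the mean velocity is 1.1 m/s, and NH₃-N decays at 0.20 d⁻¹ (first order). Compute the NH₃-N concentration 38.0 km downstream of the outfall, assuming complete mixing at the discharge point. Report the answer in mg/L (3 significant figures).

3.63 mg/L

190 L/s = 0.19 m³/s.
After complete mixing, C₀ = (0.0488·18.9 + 0.19·0.082) / 0.2388 = 3.928 mg/L.
Travel time t = 3.8e+04 m / 1.1 m/s = 3.455e+04 s = 0.3998 d.
C = 3.928·exp(−0.20·0.3998) = 3.928·0.9231 = 3.626 mg/L.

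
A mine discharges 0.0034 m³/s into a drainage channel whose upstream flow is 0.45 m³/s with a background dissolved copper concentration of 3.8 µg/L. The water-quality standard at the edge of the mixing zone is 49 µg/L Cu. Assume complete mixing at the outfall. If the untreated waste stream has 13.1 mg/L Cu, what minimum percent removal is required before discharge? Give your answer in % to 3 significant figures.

3.8 µg/L = 0.0038 mg/L.
49 µg/L = 0.049 mg/L.
Mass balance: 0.049·0.4534 = 0.0034·Cₑ + 0.45·0.0038.
Cₑ = (0.02222 − 0.00171) / 0.0034 = 6.031 mg/L.
Required removal = 1 − 6.031/13.1 = 53.96 %.

54.0 %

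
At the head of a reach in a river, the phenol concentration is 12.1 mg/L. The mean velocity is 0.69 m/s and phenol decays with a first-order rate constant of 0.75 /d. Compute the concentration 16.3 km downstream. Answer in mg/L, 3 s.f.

9.86 mg/L

Travel time t = 16.3 km / 0.69 m/s = 1.63e+04/0.69 = 2.362e+04 s = 0.2734 d.
First-order decay: C = 12.1·exp(−0.75·0.2734) = 12.1·0.8146 = 9.857 mg/L.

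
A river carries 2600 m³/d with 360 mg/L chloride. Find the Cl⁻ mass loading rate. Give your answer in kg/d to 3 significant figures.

2600 m³/d = 0.03009 m³/s.
Mass flux = Q·C = 0.03009 m³/s × 360 g/m³ = 10.83 g/s.
= 10.83 g/s × 86.4 = 936 kg/d.

936 kg/d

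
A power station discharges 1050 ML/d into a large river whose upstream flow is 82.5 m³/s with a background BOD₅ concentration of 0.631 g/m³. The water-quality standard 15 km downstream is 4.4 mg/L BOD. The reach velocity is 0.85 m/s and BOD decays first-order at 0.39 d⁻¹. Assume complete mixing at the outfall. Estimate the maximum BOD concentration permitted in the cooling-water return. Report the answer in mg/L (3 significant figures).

1050 ML/d = 12.15 m³/s.
Travel time to the compliance point: t = 1.5e+04/0.85 = 1.765e+04 s = 0.2042 d; decay factor exp(−0.39·0.2042) = 0.9234.
So the concentration just after mixing may be at most 4.4/0.9234 = 4.765 mg/L.
Mass balance: 4.765·94.65 = 12.15·Cₑ + 82.5·0.631.
Cₑ = (451 − 52.06) / 12.15 = 32.83 mg/L.

32.8 mg/L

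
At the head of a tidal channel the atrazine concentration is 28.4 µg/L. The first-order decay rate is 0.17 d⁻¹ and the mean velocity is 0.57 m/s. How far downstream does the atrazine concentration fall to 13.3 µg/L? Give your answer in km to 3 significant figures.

220 km

From C = C₀·e^(−kt), t = ln(C₀/C)/k = ln(28.4/13.3)/0.17 = 0.7586/0.17 = 4.463 d.
Distance = v·t = 0.57 m/s × 3.856e+05 s = 2.198e+05 m = 219.8 km.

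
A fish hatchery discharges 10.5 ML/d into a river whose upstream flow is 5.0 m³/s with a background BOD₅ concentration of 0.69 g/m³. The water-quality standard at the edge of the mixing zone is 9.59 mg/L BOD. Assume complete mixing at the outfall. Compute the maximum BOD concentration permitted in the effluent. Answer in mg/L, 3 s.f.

10.5 ML/d = 0.1215 m³/s.
Mass balance: 9.59·5.122 = 0.1215·Cₑ + 5·0.69.
Cₑ = (49.12 − 3.45) / 0.1215 = 375.8 mg/L.

376 mg/L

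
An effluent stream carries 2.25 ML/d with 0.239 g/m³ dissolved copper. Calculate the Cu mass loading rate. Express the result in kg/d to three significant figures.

0.538 kg/d

2.25 ML/d = 0.02604 m³/s.
Mass flux = Q·C = 0.02604 m³/s × 0.239 g/m³ = 0.006224 g/s.
= 0.006224 g/s × 86.4 = 0.5377 kg/d.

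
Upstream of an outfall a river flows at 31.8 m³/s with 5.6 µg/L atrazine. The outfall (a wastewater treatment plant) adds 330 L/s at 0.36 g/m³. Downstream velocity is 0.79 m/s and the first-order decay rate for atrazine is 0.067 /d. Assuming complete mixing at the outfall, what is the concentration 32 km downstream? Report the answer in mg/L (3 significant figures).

0.00895 mg/L

330 L/s = 0.33 m³/s.
5.6 µg/L = 0.0056 mg/L.
After complete mixing, C₀ = (0.33·0.36 + 31.8·0.0056) / 32.13 = 0.00924 mg/L.
Travel time t = 3.2e+04 m / 0.79 m/s = 4.051e+04 s = 0.4688 d.
C = 0.00924·exp(−0.067·0.4688) = 0.00924·0.9691 = 0.008954 mg/L.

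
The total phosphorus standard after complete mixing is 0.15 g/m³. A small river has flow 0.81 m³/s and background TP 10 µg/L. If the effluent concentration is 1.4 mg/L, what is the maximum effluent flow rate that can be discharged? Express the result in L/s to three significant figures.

10 µg/L = 0.01 mg/L.
Mass balance at complete mixing: C_std·(Q_w + Q_r) = Q_w·C_e + Q_r·C_b.
Rearranging, Q_w = Q_r·(C_std − C_b)/(C_e − C_std) = 0.81·(0.15 − 0.01) / (1.4 − 0.15) = 0.09072 m³/s.
= 90.72 L/s.

90.7 L/s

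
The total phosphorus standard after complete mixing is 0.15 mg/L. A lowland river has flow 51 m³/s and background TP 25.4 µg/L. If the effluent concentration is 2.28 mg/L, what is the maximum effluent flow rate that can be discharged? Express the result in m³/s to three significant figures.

25.4 µg/L = 0.0254 mg/L.
Mass balance at complete mixing: C_std·(Q_w + Q_r) = Q_w·C_e + Q_r·C_b.
Rearranging, Q_w = Q_r·(C_std − C_b)/(C_e − C_std) = 51·(0.15 − 0.0254) / (2.28 − 0.15) = 2.983 m³/s.

2.98 m³/s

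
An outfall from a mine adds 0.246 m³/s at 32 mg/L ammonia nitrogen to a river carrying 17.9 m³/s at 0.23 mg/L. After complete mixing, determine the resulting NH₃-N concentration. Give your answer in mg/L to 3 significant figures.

Flow-weighted mixing gives C = (0.246·32 + 17.9·0.23) / (0.246 + 17.9) = 11.99/18.15 = 0.6607 mg/L.

0.661 mg/L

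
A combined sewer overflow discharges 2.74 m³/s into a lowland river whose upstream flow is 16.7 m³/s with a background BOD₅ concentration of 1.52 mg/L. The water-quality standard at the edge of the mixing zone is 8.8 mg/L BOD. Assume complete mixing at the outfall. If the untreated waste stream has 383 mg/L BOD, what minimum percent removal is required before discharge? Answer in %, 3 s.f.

Mass balance: 8.8·19.44 = 2.74·Cₑ + 16.7·1.52.
Cₑ = (171.1 − 25.38) / 2.74 = 53.17 mg/L.
Required removal = 1 − 53.17/383 = 86.12 %.

86.1 %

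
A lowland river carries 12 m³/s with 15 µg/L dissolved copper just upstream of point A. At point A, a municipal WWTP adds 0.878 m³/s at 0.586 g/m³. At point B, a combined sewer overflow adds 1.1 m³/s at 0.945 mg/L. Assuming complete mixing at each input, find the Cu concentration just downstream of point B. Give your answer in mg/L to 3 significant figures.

15 µg/L = 0.015 mg/L.
After input A: C = (12·0.015 + 0.878·0.586) / 12.88 = 0.05393 mg/L.
After input B: C = (12.88·0.05393 + 1.1·0.945) / 13.98 = 0.1241 mg/L.

0.124 mg/L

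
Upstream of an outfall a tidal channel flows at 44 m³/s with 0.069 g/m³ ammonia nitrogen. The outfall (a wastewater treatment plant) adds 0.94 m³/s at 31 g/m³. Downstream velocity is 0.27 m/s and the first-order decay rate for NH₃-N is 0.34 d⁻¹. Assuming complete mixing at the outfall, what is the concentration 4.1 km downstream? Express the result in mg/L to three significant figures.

After complete mixing, C₀ = (0.94·31 + 44·0.069) / 44.94 = 0.716 mg/L.
Travel time t = 4100 m / 0.27 m/s = 1.519e+04 s = 0.1758 d.
C = 0.716·exp(−0.34·0.1758) = 0.716·0.942 = 0.6744 mg/L.

0.674 mg/L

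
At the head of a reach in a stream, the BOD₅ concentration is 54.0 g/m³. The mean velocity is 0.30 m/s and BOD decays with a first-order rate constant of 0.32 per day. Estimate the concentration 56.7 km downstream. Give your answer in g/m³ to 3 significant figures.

Travel time t = 56.7 km / 0.30 m/s = 5.67e+04/0.30 = 1.89e+05 s = 2.188 d.
First-order decay: C = 54.0·exp(−0.32·2.188) = 54.0·0.4966 = 26.82 g/m³.

26.8 g/m³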